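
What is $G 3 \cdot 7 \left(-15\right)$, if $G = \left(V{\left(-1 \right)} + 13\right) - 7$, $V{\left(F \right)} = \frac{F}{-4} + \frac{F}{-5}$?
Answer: $- \frac{8127}{4} \approx -2031.8$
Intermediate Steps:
$V{\left(F \right)} = - \frac{9 F}{20}$ ($V{\left(F \right)} = F \left(- \frac{1}{4}\right) + F \left(- \frac{1}{5}\right) = - \frac{F}{4} - \frac{F}{5} = - \frac{9 F}{20}$)
$G = \frac{129}{20}$ ($G = \left(\left(- \frac{9}{20}\right) \left(-1\right) + 13\right) - 7 = \left(\frac{9}{20} + 13\right) - 7 = \frac{269}{20} - 7 = \frac{129}{20} \approx 6.45$)
$G 3 \cdot 7 \left(-15\right) = \frac{129 \cdot 3 \cdot 7}{20} \left(-15\right) = \frac{129}{20} \cdot 21 \left(-15\right) = \frac{2709}{20} \left(-15\right) = - \frac{8127}{4}$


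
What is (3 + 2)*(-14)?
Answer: -70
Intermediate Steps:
(3 + 2)*(-14) = 5*(-14) = -70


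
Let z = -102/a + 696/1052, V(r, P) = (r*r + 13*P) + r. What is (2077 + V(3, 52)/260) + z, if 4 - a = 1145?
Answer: 40578968091/19505395 ≈ 2080.4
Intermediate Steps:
V(r, P) = r + r**2 + 13*P (V(r, P) = (r**2 + 13*P) + r = r + r**2 + 13*P)
a = -1141 (a = 4 - 1*1145 = 4 - 1145 = -1141)
z = 225360/300083 (z = -102/(-1141) + 696/1052 = -102*(-1/1141) + 696*(1/1052) = 102/1141 + 174/263 = 225360/300083 ≈ 0.75099)
(2077 + V(3, 52)/260) + z = (2077 + (3 + 3**2 + 13*52)/260) + 225360/300083 = (2077 + (3 + 9 + 676)*(1/260)) + 225360/300083 = (2077 + 688*(1/260)) + 225360/300083 = (2077 + 172/65) + 225360/300083 = 135177/65 + 225360/300083 = 40578968091/19505395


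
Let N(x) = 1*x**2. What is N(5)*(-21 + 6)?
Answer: -375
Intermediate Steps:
N(x) = x**2
N(5)*(-21 + 6) = 5**2*(-21 + 6) = 25*(-15) = -375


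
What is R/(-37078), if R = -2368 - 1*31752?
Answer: 17060/18539 ≈ 0.92022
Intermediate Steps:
R = -34120 (R = -2368 - 31752 = -34120)
R/(-37078) = -34120/(-37078) = -34120*(-1/37078) = 17060/18539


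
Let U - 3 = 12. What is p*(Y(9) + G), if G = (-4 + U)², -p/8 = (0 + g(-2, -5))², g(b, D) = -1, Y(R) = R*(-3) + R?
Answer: -824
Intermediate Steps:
U = 15 (U = 3 + 12 = 15)
Y(R) = -2*R (Y(R) = -3*R + R = -2*R)
p = -8 (p = -8*(0 - 1)² = -8*(-1)² = -8*1 = -8)
G = 121 (G = (-4 + 15)² = 11² = 121)
p*(Y(9) + G) = -8*(-2*9 + 121) = -8*(-18 + 121) = -8*103 = -824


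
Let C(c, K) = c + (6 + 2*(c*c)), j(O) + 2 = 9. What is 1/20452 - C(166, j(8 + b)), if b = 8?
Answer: -1130668367/20452 ≈ -55284.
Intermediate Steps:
j(O) = 7 (j(O) = -2 + 9 = 7)
C(c, K) = 6 + c + 2*c² (C(c, K) = c + (6 + 2*c²) = 6 + c + 2*c²)
1/20452 - C(166, j(8 + b)) = 1/20452 - (6 + 166 + 2*166²) = 1/20452 - (6 + 166 + 2*27556) = 1/20452 - (6 + 166 + 55112) = 1/20452 - 1*55284 = 1/20452 - 55284 = -1130668367/20452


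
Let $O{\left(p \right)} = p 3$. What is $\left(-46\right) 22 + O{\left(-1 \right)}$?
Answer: $-1015$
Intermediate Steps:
$O{\left(p \right)} = 3 p$
$\left(-46\right) 22 + O{\left(-1 \right)} = \left(-46\right) 22 + 3 \left(-1\right) = -1012 - 3 = -1015$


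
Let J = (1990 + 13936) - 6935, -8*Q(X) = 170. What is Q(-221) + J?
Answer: 35879/4 ≈ 8969.8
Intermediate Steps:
Q(X) = -85/4 (Q(X) = -⅛*170 = -85/4)
J = 8991 (J = 15926 - 6935 = 8991)
Q(-221) + J = -85/4 + 8991 = 35879/4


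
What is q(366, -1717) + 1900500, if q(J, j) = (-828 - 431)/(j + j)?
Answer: 6526318259/3434 ≈ 1.9005e+6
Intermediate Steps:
q(J, j) = -1259/(2*j) (q(J, j) = -1259*1/(2*j) = -1259/(2*j))
q(366, -1717) + 1900500 = -1259/2/(-1717) + 1900500 = -1259/2*(-1/1717) + 1900500 = 1259/3434 + 1900500 = 6526318259/3434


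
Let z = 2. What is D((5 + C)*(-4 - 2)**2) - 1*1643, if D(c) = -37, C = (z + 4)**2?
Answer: -1680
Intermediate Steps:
C = 36 (C = (2 + 4)**2 = 6**2 = 36)
D((5 + C)*(-4 - 2)**2) - 1*1643 = -37 - 1*1643 = -37 - 1643 = -1680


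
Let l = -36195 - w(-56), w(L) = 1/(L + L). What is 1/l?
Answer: -112/4053839 ≈ -2.7628e-5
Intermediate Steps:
w(L) = 1/(2*L)
l = -4053839/112 (l = -36195 - 1/(2*(-56)) = -36195 - (-1)/(2*56) = -36195 - 1*(-1/112) = -36195 + 1/112 = -4053839/112 ≈ -36195.)
1/l = 1/(-4053839/112) = -112/4053839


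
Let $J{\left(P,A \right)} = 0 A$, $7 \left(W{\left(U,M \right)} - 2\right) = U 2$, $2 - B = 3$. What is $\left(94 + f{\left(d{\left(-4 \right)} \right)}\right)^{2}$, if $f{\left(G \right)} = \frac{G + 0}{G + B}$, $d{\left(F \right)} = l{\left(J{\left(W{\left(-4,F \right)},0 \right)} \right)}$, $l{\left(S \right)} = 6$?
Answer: $\frac{226576}{25} \approx 9063.0$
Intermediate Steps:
$B = -1$ ($B = 2 - 3 = -1$)
$W{\left(U,M \right)} = 2 + \frac{2 U}{7}$ ($W{\left(U,M \right)} = 2 + \frac{U 2}{7} = 2 + \frac{2 U}{7}$)
$J{\left(P,A \right)} = 0$
$d{\left(F \right)} = 6$
$f{\left(G \right)} = \frac{G}{-1 + G}$ ($f{\left(G \right)} = \frac{G + 0}{G - 1} = \frac{G}{-1 + G}$)
$\left(94 + f{\left(d{\left(-4 \right)} \right)}\right)^{2} = \left(94 + \frac{6}{-1 + 6}\right)^{2} = \left(94 + \frac{6}{5}\right)^{2} = \left(\frac{476}{5}\right)^{2} = \frac{226576}{25}$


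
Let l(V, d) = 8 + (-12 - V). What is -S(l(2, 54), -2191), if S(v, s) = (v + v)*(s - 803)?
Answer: -35928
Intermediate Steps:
l(V, d) = -4 - V
S(v, s) = 2*v*(-803 + s) (S(v, s) = (2*v)*(-803 + s) = 2*v*(-803 + s))
-S(l(2, 54), -2191) = -2*(-4 - 1*2)*(-803 - 2191) = -2*(-4 - 2)*(-2994) = -2*(-6)*(-2994) = -1*35928 = -35928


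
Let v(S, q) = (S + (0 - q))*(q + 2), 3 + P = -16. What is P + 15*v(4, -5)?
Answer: -424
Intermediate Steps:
P = -19 (P = -3 - 16 = -19)
v(S, q) = (2 + q)*(S - q) (v(S, q) = (S - q)*(2 + q) = (2 + q)*(S - q))
P + 15*v(4, -5) = -19 + 15*(-1*(-5)² - 2*(-5) + 2*4 + 4*(-5)) = -19 + 15*(-1*25 + 10 + 8 - 20) = -19 + 15*(-25 + 10 + 8 - 20) = -19 + 15*(-27) = -19 - 405 = -424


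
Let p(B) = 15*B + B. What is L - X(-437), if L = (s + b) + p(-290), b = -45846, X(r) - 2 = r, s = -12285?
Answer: -62336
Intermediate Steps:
p(B) = 16*B
X(r) = 2 + r
L = -62771 (L = (-12285 - 45846) + 16*(-290) = -58131 - 4640 = -62771)
L - X(-437) = -62771 - (2 - 437) = -62771 - 1*(-435) = -62771 + 435 = -62336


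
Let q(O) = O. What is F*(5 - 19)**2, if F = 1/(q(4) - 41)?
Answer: -196/37 ≈ -5.2973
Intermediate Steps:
F = -1/37 (F = 1/(4 - 41) = 1/(-37) = -1/37 ≈ -0.027027)
F*(5 - 19)**2 = -(5 - 19)**2/37 = -1/37*(-14)**2 = -1/37*196 = -196/37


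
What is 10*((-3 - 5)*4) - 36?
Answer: -356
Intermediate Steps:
10*((-3 - 5)*4) - 36 = 10*(-8*4) - 36 = 10*(-32) - 36 = -320 - 36 = -356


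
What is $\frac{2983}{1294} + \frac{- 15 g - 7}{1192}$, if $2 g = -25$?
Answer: $\frac{3789303}{1542448} \approx 2.4567$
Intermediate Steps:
$g = - \frac{25}{2}$ ($g = \frac{1}{2} \left(-25\right) = - \frac{25}{2} \approx -12.5$)
$\frac{2983}{1294} + \frac{- 15 g - 7}{1192} = \frac{2983}{1294} + \frac{\left(-15\right) \left(- \frac{25}{2}\right) - 7}{1192} = 2983 \cdot \frac{1}{1294} + \left(\frac{375}{2} - 7\right) \frac{1}{1192} = \frac{2983}{1294} + \frac{361}{2} \cdot \frac{1}{1192} = \frac{2983}{1294} + \frac{361}{2384} = \frac{3789303}{1542448}$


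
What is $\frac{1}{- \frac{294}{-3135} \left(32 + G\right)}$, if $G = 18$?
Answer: $\frac{209}{980} \approx 0.21327$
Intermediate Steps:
$\frac{1}{- \frac{294}{-3135} \left(32 + G\right)} = \frac{1}{- \frac{294}{-3135} \left(32 + 18\right)} = \frac{1}{\left(-294\right) \left(- \frac{1}{3135}\right) 50} = \frac{1}{\frac{98}{1045}} \cdot \frac{1}{50} = \frac{1045}{98} \cdot \frac{1}{50} = \frac{209}{980}$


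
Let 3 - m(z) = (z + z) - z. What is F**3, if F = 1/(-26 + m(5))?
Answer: -1/21952 ≈ -4.5554e-5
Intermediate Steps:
m(z) = 3 - z (m(z) = 3 - ((z + z) - z) = 3 - (2*z - z) = 3 - z)
F = -1/28 (F = 1/(-26 + (3 - 1*5)) = 1/(-26 + (3 - 5)) = 1/(-26 - 2) = 1/(-28) = -1/28 ≈ -0.035714)
F**3 = (-1/28)**3 = -1/21952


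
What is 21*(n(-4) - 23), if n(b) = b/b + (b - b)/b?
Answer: -462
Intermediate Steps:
n(b) = 1 (n(b) = 1 + 0/b = 1 + 0 = 1)
21*(n(-4) - 23) = 21*(1 - 23) = 21*(-22) = -462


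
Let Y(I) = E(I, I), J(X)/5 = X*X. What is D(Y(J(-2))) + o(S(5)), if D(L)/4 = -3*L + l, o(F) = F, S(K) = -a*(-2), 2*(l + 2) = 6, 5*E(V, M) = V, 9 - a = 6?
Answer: -38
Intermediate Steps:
a = 3 (a = 9 - 1*6 = 9 - 6 = 3)
J(X) = 5*X² (J(X) = 5*(X*X) = 5*X²)
E(V, M) = V/5
Y(I) = I/5
l = 1 (l = -2 + (½)*6 = -2 + 3 = 1)
S(K) = 6 (S(K) = -1*3*(-2) = -3*(-2) = 6)
D(L) = 4 - 12*L (D(L) = 4*(-3*L + 1) = 4*(1 - 3*L) = 4 - 12*L)
D(Y(J(-2))) + o(S(5)) = (4 - 12*5*(-2)²/5) + 6 = (4 - 12*5*4/5) + 6 = (4 - 12*20/5) + 6 = (4 - 12*4) + 6 = (4 - 48) + 6 = -44 + 6 = -38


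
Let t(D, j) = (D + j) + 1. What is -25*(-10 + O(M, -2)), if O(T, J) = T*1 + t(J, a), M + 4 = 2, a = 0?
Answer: 325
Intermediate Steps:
M = -2 (M = -4 + 2 = -2)
t(D, j) = 1 + D + j
O(T, J) = 1 + J + T (O(T, J) = T*1 + (1 + J + 0) = T + (1 + J) = 1 + J + T)
-25*(-10 + O(M, -2)) = -25*(-10 + (1 - 2 - 2)) = -25*(-10 - 3) = -25*(-13) = 325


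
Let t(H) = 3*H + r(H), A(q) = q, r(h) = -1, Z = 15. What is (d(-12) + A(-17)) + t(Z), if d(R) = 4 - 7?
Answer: 24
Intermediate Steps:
t(H) = -1 + 3*H (t(H) = 3*H - 1 = -1 + 3*H)
d(R) = -3
(d(-12) + A(-17)) + t(Z) = (-3 - 17) + (-1 + 3*15) = -20 + (-1 + 45) = -20 + 44 = 24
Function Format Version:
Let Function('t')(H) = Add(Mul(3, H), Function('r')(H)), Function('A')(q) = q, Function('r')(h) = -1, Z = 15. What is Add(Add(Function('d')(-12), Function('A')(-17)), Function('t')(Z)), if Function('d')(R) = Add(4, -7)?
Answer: 24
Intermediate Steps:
Function('t')(H) = Add(-1, Mul(3, H)) (Function('t')(H) = Add(Mul(3, H), -1) = Add(-1, Mul(3, H)))
Function('d')(R) = -3
Add(Add(Function('d')(-12), Function('A')(-17)), Function('t')(Z)) = Add(Add(-3, -17), Add(-1, Mul(3, 15))) = Add(-20, Add(-1, 45)) = Add(-20, 44) = 24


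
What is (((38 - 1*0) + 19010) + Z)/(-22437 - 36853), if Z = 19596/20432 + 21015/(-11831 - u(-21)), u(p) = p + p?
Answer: -1146986911867/3570337789480 ≈ -0.32125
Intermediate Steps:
u(p) = 2*p
Z = -49590309/60218212 (Z = 19596/20432 + 21015/(-11831 - 2*(-21)) = 19596*(1/20432) + 21015/(-11831 - 1*(-42)) = 4899/5108 + 21015/(-11831 + 42) = 4899/5108 + 21015/(-11789) = 4899/5108 + 21015*(-1/11789) = 4899/5108 - 21015/11789 = -49590309/60218212 ≈ -0.82351)
(((38 - 1*0) + 19010) + Z)/(-22437 - 36853) = (((38 - 1*0) + 19010) - 49590309/60218212)/(-22437 - 36853) = (((38 + 0) + 19010) - 49590309/60218212)/(-59290) = ((38 + 19010) - 49590309/60218212)*(-1/59290) = (19048 - 49590309/60218212)*(-1/59290) = (1146986911867/60218212)*(-1/59290) = -1146986911867/3570337789480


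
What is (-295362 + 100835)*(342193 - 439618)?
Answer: 18951792975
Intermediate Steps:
(-295362 + 100835)*(342193 - 439618) = -194527*(-97425) = 18951792975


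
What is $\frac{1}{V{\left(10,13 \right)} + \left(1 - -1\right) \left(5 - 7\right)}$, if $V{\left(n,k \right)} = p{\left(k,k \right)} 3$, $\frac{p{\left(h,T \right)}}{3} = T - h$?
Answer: $- \frac{1}{4} \approx -0.25$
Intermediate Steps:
$p{\left(h,T \right)} = - 3 h + 3 T$ ($p{\left(h,T \right)} = 3 \left(T - h\right) = - 3 h + 3 T$)
$V{\left(n,k \right)} = 0$ ($V{\left(n,k \right)} = \left(- 3 k + 3 k\right) 3 = 0 \cdot 3 = 0$)
$\frac{1}{V{\left(10,13 \right)} + \left(1 - -1\right) \left(5 - 7\right)} = \frac{1}{0 + \left(1 - -1\right) \left(5 - 7\right)} = \frac{1}{0 + \left(1 + \left(-1 + 2\right)\right) \left(-2\right)} = \frac{1}{0 + \left(1 + 1\right) \left(-2\right)} = \frac{1}{0 + 2 \left(-2\right)} = \frac{1}{0 - 4} = \frac{1}{-4} = - \frac{1}{4}$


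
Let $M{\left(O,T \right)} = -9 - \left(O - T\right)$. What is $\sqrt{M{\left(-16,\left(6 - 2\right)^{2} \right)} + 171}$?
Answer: $\sqrt{194} \approx 13.928$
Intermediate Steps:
$M{\left(O,T \right)} = -9 + T - O$
$\sqrt{M{\left(-16,\left(6 - 2\right)^{2} \right)} + 171} = \sqrt{\left(-9 + \left(6 - 2\right)^{2} - -16\right) + 171} = \sqrt{\left(-9 + 4^{2} + 16\right) + 171} = \sqrt{\left(-9 + 16 + 16\right) + 171} = \sqrt{23 + 171} = \sqrt{194}$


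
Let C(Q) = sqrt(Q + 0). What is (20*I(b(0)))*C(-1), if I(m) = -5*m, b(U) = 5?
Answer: -500*I ≈ -500.0*I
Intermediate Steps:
C(Q) = sqrt(Q)
(20*I(b(0)))*C(-1) = (20*(-5*5))*sqrt(-1) = (20*(-25))*I = -500*I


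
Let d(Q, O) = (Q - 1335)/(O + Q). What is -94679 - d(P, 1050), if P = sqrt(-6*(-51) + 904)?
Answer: -10426763295/110129 - 5247*sqrt(10)/220258 ≈ -94678.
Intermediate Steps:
P = 11*sqrt(10) (P = sqrt(306 + 904) = sqrt(1210) = 11*sqrt(10) ≈ 34.785)
d(Q, O) = (-1335 + Q)/(O + Q)
-94679 - d(P, 1050) = -94679 - (-1335 + 11*sqrt(10))/(1050 + 11*sqrt(10))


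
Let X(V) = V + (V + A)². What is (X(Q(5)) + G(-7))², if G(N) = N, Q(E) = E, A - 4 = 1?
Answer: 9604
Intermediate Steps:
A = 5 (A = 4 + 1 = 5)
X(V) = V + (5 + V)² (X(V) = V + (V + 5)² = V + (5 + V)²)
(X(Q(5)) + G(-7))² = ((5 + (5 + 5)²) - 7)² = ((5 + 10²) - 7)² = ((5 + 100) - 7)² = (105 - 7)² = 98² = 9604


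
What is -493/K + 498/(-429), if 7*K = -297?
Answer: 3671/351 ≈ 10.459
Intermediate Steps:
K = -297/7 (K = (1/7)*(-297) = -297/7 ≈ -42.429)
-493/K + 498/(-429) = -493/(-297/7) + 498/(-429) = -493*(-7/297) + 498*(-1/429) = 3451/297 - 166/143 = 3671/351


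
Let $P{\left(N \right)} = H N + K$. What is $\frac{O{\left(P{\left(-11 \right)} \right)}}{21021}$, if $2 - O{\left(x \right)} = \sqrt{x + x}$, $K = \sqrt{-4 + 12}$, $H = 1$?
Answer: $\frac{2}{21021} - \frac{\sqrt{-22 + 4 \sqrt{2}}}{21021} \approx 9.5143 \cdot 10^{-5} - 0.00019232 i$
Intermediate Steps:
$K = 2 \sqrt{2}$ ($K = \sqrt{8} = 2 \sqrt{2} \approx 2.8284$)
$P{\left(N \right)} = N + 2 \sqrt{2}$ ($P{\left(N \right)} = 1 N + 2 \sqrt{2} = N + 2 \sqrt{2}$)
$O{\left(x \right)} = 2 - \sqrt{2} \sqrt{x}$ ($O{\left(x \right)} = 2 - \sqrt{x + x} = 2 - \sqrt{2 x} = 2 - \sqrt{2} \sqrt{x}$)
$\frac{O{\left(P{\left(-11 \right)} \right)}}{21021} = \frac{2 - \sqrt{2} \sqrt{-11 + 2 \sqrt{2}}}{21021} = \left(2 - \sqrt{2} \sqrt{-11 + 2 \sqrt{2}}\right) \frac{1}{21021} = \frac{2}{21021} - \frac{\sqrt{2} \sqrt{-11 + 2 \sqrt{2}}}{21021}$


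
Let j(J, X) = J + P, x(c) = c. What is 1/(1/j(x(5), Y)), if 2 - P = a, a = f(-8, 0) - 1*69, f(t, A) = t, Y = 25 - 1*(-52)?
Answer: 84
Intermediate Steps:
Y = 77 (Y = 25 + 52 = 77)
a = -77 (a = -8 - 1*69 = -8 - 69 = -77)
P = 79 (P = 2 - 1*(-77) = 2 + 77 = 79)
j(J, X) = 79 + J (j(J, X) = J + 79 = 79 + J)
1/(1/j(x(5), Y)) = 1/(1/(79 + 5)) = 1/(1/84) = 84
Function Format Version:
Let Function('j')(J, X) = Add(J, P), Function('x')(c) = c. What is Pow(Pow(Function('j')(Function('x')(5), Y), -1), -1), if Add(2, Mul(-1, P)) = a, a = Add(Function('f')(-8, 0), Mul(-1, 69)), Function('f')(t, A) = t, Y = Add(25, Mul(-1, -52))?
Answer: 84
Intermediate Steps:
Y = 77 (Y = Add(25, 52) = 77)
a = -77 (a = Add(-8, Mul(-1, 69)) = Add(-8, -69) = -77)
P = 79 (P = Add(2, Mul(-1, -77)) = Add(2, 77) = 79)
Function('j')(J, X) = Add(79, J) (Function('j')(J, X) = Add(J, 79) = Add(79, J))
Pow(Pow(Function('j')(Function('x')(5), Y), -1), -1) = Pow(Pow(Add(79, 5), -1), -1) = Pow(Pow(84, -1), -1) = Pow(Rational(1, 84), -1) = 84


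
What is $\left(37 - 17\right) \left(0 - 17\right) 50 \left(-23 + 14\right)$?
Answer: $153000$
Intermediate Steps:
$\left(37 - 17\right) \left(0 - 17\right) 50 \left(-23 + 14\right) = 20 \left(-17\right) 50 \left(-9\right) = \left(-340\right) 50 \left(-9\right) = \left(-17000\right) \left(-9\right) = 153000$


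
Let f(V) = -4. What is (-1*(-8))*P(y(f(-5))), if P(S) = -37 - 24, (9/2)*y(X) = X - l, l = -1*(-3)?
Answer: -488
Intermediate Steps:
l = 3
y(X) = -⅔ + 2*X/9 (y(X) = 2*(X - 1*3)/9 = 2*(X - 3)/9 = 2*(-3 + X)/9 = -⅔ + 2*X/9)
P(S) = -61
(-1*(-8))*P(y(f(-5))) = -1*(-8)*(-61) = 8*(-61) = -488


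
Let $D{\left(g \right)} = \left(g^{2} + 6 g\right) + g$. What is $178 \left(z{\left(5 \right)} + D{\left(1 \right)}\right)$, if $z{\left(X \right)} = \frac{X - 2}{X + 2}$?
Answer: $\frac{10502}{7} \approx 1500.3$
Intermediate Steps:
$D{\left(g \right)} = g^{2} + 7 g$
$z{\left(X \right)} = \frac{-2 + X}{2 + X}$
$178 \left(z{\left(5 \right)} + D{\left(1 \right)}\right) = 178 \left(\frac{-2 + 5}{2 + 5} + 1 \left(7 + 1\right)\right) = 178 \left(\frac{1}{7} \cdot 3 + 1 \cdot 8\right) = 178 \left(\frac{1}{7} \cdot 3 + 8\right) = 178 \left(\frac{3}{7} + 8\right) = 178 \cdot \frac{59}{7} = \frac{10502}{7}$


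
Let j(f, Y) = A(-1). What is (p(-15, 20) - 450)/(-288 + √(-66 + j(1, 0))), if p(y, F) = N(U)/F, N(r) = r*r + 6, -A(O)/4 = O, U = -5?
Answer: 322884/207515 + 8969*I*√62/1660120 ≈ 1.556 + 0.04254*I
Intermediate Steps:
A(O) = -4*O
j(f, Y) = 4 (j(f, Y) = -4*(-1) = 4)
N(r) = 6 + r² (N(r) = r² + 6 = 6 + r²)
p(y, F) = 31/F (p(y, F) = (6 + (-5)²)/F = (6 + 25)/F = 31/F)
(p(-15, 20) - 450)/(-288 + √(-66 + j(1, 0))) = (31/20 - 450)/(-288 + √(-66 + 4)) = (31*(1/20) - 450)/(-288 + √(-62)) = (31/20 - 450)/(-288 + I*√62) = -8969/(20*(-288 + I*√62))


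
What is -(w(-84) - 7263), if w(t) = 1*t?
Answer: 7347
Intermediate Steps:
w(t) = t
-(w(-84) - 7263) = -(-84 - 7263) = -1*(-7347) = 7347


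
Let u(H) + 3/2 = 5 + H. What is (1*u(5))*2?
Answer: 17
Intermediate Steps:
u(H) = 7/2 + H (u(H) = -3/2 + (5 + H) = 7/2 + H)
(1*u(5))*2 = (1*(7/2 + 5))*2 = (1*(17/2))*2 = (17/2)*2 = 17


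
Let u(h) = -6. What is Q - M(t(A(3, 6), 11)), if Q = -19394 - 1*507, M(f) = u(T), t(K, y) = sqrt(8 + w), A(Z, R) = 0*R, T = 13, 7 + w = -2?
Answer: -19895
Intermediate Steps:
w = -9 (w = -7 - 2 = -9)
A(Z, R) = 0
t(K, y) = I (t(K, y) = sqrt(8 - 9) = sqrt(-1) = I)
M(f) = -6
Q = -19901 (Q = -19394 - 507 = -19901)
Q - M(t(A(3, 6), 11)) = -19901 - 1*(-6) = -19901 + 6 = -19895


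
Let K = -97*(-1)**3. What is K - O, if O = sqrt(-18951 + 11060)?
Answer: 97 - I*sqrt(7891) ≈ 97.0 - 88.831*I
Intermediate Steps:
O = I*sqrt(7891) (O = sqrt(-7891) = I*sqrt(7891) ≈ 88.831*I)
K = 97 (K = -97*(-1) = 97)
K - O = 97 - I*sqrt(7891)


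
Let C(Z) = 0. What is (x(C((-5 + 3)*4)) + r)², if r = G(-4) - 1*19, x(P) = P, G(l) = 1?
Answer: 324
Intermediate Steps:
r = -18 (r = 1 - 1*19 = 1 - 19 = -18)
(x(C((-5 + 3)*4)) + r)² = (0 - 18)² = (-18)² = 324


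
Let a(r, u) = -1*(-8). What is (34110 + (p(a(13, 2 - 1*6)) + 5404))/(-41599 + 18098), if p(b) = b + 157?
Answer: -39679/23501 ≈ -1.6884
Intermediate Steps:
a(r, u) = 8
p(b) = 157 + b
(34110 + (p(a(13, 2 - 1*6)) + 5404))/(-41599 + 18098) = (34110 + ((157 + 8) + 5404))/(-41599 + 18098) = (34110 + (165 + 5404))/(-23501) = (34110 + 5569)*(-1/23501) = 39679*(-1/23501) = -39679/23501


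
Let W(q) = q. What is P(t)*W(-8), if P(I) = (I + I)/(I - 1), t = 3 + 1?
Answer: -64/3 ≈ -21.333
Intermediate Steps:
t = 4
P(I) = 2*I/(-1 + I) (P(I) = (2*I)/(-1 + I) = 2*I/(-1 + I))
P(t)*W(-8) = (2*4/(-1 + 4))*(-8) = (2*4/3)*(-8) = (2*4*(⅓))*(-8) = (8/3)*(-8) = -64/3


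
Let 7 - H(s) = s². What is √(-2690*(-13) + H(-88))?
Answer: √27233 ≈ 165.02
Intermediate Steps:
H(s) = 7 - s²
√(-2690*(-13) + H(-88)) = √(-2690*(-13) + (7 - 1*(-88)²)) = √(34970 + (7 - 1*7744)) = √(34970 + (7 - 7744)) = √(34970 - 7737) = √27233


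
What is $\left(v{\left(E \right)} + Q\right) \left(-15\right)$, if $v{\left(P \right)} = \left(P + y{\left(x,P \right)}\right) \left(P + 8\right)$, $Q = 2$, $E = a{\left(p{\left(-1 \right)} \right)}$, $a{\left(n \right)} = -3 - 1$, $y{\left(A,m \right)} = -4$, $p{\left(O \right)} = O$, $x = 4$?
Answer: $450$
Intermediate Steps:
$a{\left(n \right)} = -4$ ($a{\left(n \right)} = -3 - 1 = -4$)
$E = -4$
$v{\left(P \right)} = \left(-4 + P\right) \left(8 + P\right)$ ($v{\left(P \right)} = \left(P - 4\right) \left(P + 8\right) = \left(-4 + P\right) \left(8 + P\right)$)
$\left(v{\left(E \right)} + Q\right) \left(-15\right) = \left(\left(-32 + \left(-4\right)^{2} + 4 \left(-4\right)\right) + 2\right) \left(-15\right) = \left(\left(-32 + 16 - 16\right) + 2\right) \left(-15\right) = \left(-32 + 2\right) \left(-15\right) = \left(-30\right) \left(-15\right) = 450$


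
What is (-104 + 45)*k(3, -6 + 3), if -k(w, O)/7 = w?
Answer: 1239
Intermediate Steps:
k(w, O) = -7*w
(-104 + 45)*k(3, -6 + 3) = (-104 + 45)*(-7*3) = -59*(-21) = 1239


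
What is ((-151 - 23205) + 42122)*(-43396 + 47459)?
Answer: 76246258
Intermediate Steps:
((-151 - 23205) + 42122)*(-43396 + 47459) = (-23356 + 42122)*4063 = 18766*4063 = 76246258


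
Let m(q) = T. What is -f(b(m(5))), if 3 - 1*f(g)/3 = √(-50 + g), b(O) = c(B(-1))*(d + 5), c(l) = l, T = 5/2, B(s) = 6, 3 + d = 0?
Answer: -9 + 3*I*√38 ≈ -9.0 + 18.493*I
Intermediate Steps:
d = -3 (d = -3 + 0 = -3)
T = 5/2 (T = 5*(½) = 5/2 ≈ 2.5000)
m(q) = 5/2
b(O) = 12 (b(O) = 6*(-3 + 5) = 6*2 = 12)
f(g) = 9 - 3*√(-50 + g)
-f(b(m(5))) = -(9 - 3*√(-50 + 12)) = -(9 - 3*I*√38) = -9 + 3*I*√38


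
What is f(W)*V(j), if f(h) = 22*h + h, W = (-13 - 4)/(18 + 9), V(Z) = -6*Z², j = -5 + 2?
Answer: 782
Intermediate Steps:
j = -3
W = -17/27 ≈ -0.62963
f(h) = 23*h
f(W)*V(j) = (23*(-17/27))*(-6*(-3)²) = -(-782)*9/9 = -391/27*(-54) = 782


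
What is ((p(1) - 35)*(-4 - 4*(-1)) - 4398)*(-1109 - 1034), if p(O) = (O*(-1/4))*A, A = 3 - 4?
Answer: 9424914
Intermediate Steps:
A = -1
p(O) = O/4 (p(O) = (O*(-1/4))*(-1) = (O*(-1*¼))*(-1) = (O*(-¼))*(-1) = -O/4*(-1) = O/4)
((p(1) - 35)*(-4 - 4*(-1)) - 4398)*(-1109 - 1034) = (((¼)*1 - 35)*(-4 - 4*(-1)) - 4398)*(-1109 - 1034) = ((¼ - 35)*(-4 + 4) - 4398)*(-2143) = (-139/4*0 - 4398)*(-2143) = (0 - 4398)*(-2143) = -4398*(-2143) = 9424914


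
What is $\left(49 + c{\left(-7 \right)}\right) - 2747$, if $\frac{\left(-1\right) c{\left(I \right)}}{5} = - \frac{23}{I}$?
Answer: $- \frac{19001}{7} \approx -2714.4$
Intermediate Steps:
$c{\left(I \right)} = \frac{115}{I}$ ($c{\left(I \right)} = - 5 \left(- \frac{23}{I}\right) = \frac{115}{I}$)
$\left(49 + c{\left(-7 \right)}\right) - 2747 = \left(49 + \frac{115}{-7}\right) - 2747 = \left(49 + 115 \left(- \frac{1}{7}\right)\right) - 2747 = \left(49 - \frac{115}{7}\right) - 2747 = \frac{228}{7} - 2747 = - \frac{19001}{7}$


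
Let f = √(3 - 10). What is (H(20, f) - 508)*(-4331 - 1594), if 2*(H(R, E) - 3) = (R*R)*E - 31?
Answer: 6167925/2 - 1185000*I*√7 ≈ 3.084e+6 - 3.1352e+6*I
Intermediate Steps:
f = I*√7 (f = √(-7) = I*√7 ≈ 2.6458*I)
H(R, E) = -25/2 + E*R²/2 (H(R, E) = 3 + ((R*R)*E - 31)/2 = 3 + (R²*E - 31)/2 = 3 + (E*R² - 31)/2 = 3 + (-31 + E*R²)/2 = 3 + (-31/2 + E*R²/2) = -25/2 + E*R²/2)
(H(20, f) - 508)*(-4331 - 1594) = ((-25/2 + (½)*(I*√7)*20²) - 508)*(-4331 - 1594) = ((-25/2 + (½)*(I*√7)*400) - 508)*(-5925) = ((-25/2 + 200*I*√7) - 508)*(-5925) = (-1041/2 + 200*I*√7)*(-5925) = 6167925/2 - 1185000*I*√7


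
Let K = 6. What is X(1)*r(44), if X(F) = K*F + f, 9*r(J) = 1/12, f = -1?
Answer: 5/108 ≈ 0.046296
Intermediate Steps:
r(J) = 1/108 (r(J) = (1/9)/12 = (1/9)*(1/12) = 1/108)
X(F) = -1 + 6*F (X(F) = 6*F - 1 = -1 + 6*F)
X(1)*r(44) = (-1 + 6*1)*(1/108) = (-1 + 6)*(1/108) = 5*(1/108) = 5/108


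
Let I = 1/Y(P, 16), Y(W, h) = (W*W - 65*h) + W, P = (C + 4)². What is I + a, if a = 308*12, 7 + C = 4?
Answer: 3836447/1038 ≈ 3696.0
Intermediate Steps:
C = -3 (C = -7 + 4 = -3)
P = 1 (P = (-3 + 4)² = 1² = 1)
a = 3696
Y(W, h) = W + W² - 65*h (Y(W, h) = (W² - 65*h) + W = W + W² - 65*h)
I = -1/1038 (I = 1/(1 + 1² - 65*16) = 1/(1 + 1 - 1040) = 1/(-1038) = -1/1038 ≈ -0.00096339)
I + a = -1/1038 + 3696 = 3836447/1038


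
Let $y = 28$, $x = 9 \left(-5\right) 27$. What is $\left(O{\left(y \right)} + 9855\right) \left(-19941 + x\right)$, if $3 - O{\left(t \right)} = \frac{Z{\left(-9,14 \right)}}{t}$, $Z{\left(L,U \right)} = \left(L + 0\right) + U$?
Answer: $- \frac{1459864491}{7} \approx -2.0855 \cdot 10^{8}$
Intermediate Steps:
$Z{\left(L,U \right)} = L + U$
$x = -1215$ ($x = \left(-45\right) 27 = -1215$)
$O{\left(t \right)} = 3 - \frac{5}{t}$ ($O{\left(t \right)} = 3 - \frac{-9 + 14}{t} = 3 - \frac{5}{t}$)
$\left(O{\left(y \right)} + 9855\right) \left(-19941 + x\right) = \left(\left(3 - \frac{5}{28}\right) + 9855\right) \left(-19941 - 1215\right) = \left(\left(3 - \frac{5}{28}\right) + 9855\right) \left(-21156\right) = \left(\frac{79}{28} + 9855\right) \left(-21156\right) = \frac{276019}{28} \left(-21156\right) = - \frac{1459864491}{7}$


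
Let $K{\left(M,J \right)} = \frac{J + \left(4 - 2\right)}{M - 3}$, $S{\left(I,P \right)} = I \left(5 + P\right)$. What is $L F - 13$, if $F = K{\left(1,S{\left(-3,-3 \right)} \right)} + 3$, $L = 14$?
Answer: $57$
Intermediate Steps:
$K{\left(M,J \right)} = \frac{2 + J}{-3 + M}$ ($K{\left(M,J \right)} = \frac{J + \left(4 - 2\right)}{-3 + M} = \frac{J + 2}{-3 + M} = \frac{2 + J}{-3 + M}$)
$F = 5$ ($F = \frac{2 - 3 \left(5 - 3\right)}{-3 + 1} + 3 = \frac{2 - 6}{-2} + 3 = - \frac{2 - 6}{2} + 3 = \left(- \frac{1}{2}\right) \left(-4\right) + 3 = 2 + 3 = 5$)
$L F - 13 = 14 \cdot 5 - 13 = 70 - 13 = 57$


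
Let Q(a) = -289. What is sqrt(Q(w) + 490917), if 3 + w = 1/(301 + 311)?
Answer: 2*sqrt(122657) ≈ 700.45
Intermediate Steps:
w = -1835/612 (w = -3 + 1/(301 + 311) = -3 + 1/612 = -1835/612 ≈ -2.9984)
sqrt(Q(w) + 490917) = sqrt(-289 + 490917) = sqrt(490628) = 2*sqrt(122657)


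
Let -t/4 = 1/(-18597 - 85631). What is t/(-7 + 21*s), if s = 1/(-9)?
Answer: -3/729596 ≈ -4.1119e-6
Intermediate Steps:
s = -1/9 ≈ -0.11111
t = 1/26057 (t = -4/(-18597 - 85631) = -4/(-104228) = -4*(-1/104228) = 1/26057 ≈ 3.8377e-5)
t/(-7 + 21*s) = 1/(26057*(-7 + 21*(-1/9))) = 1/(26057*(-7 - 7/3)) = 1/(26057*(-28/3)) = (1/26057)*(-3/28) = -3/729596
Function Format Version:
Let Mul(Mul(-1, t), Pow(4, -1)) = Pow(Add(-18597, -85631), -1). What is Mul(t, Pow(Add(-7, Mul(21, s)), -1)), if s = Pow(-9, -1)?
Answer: Rational(-3, 729596) ≈ -4.1119e-6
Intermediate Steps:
s = Rational(-1, 9) ≈ -0.11111
t = Rational(1, 26057) (t = Mul(-4, Pow(Add(-18597, -85631), -1)) = Mul(-4, Pow(-104228, -1)) = Mul(-4, Rational(-1, 104228)) = Rational(1, 26057) ≈ 3.8377e-5)
Mul(t, Pow(Add(-7, Mul(21, s)), -1)) = Mul(Rational(1, 26057), Pow(Add(-7, Mul(21, Rational(-1, 9))), -1)) = Mul(Rational(1, 26057), Pow(Add(-7, Rational(-7, 3)), -1)) = Mul(Rational(1, 26057), Pow(Rational(-28, 3), -1)) = Mul(Rational(1, 26057), Rational(-3, 28)) = Rational(-3, 729596)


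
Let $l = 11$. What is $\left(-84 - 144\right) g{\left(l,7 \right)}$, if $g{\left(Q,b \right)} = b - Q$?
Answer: $912$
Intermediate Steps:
$\left(-84 - 144\right) g{\left(l,7 \right)} = \left(-84 - 144\right) \left(7 - 11\right) = - 228 \left(7 - 11\right) = \left(-228\right) \left(-4\right) = 912$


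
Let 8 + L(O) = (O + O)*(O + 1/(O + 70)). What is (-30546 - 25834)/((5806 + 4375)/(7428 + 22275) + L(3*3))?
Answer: -132297756060/362705651 ≈ -364.75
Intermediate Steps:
L(O) = -8 + 2*O*(O + 1/(70 + O)) (L(O) = -8 + (O + O)*(O + 1/(O + 70)) = -8 + (2*O)*(O + 1/(70 + O)) = -8 + 2*O*(O + 1/(70 + O)))
(-30546 - 25834)/((5806 + 4375)/(7428 + 22275) + L(3*3)) = (-30546 - 25834)/((5806 + 4375)/(7428 + 22275) + 2*(-280 + (3*3)³ - 9*3 + 70*(3*3)²)/(70 + 3*3)) = -56380/(10181/29703 + 2*(-280 + 9³ - 3*9 + 70*9²)/(70 + 9)) = -56380/(10181*(1/29703) + 2*(-280 + 729 - 27 + 70*81)/79) = -56380/(10181/29703 + 2*(1/79)*(-280 + 729 - 27 + 5670)) = -56380/(10181/29703 + 2*(1/79)*6092) = -56380/(10181/29703 + 12184/79) = -56380/362705651/2346537 = -56380*2346537/362705651 = -132297756060/362705651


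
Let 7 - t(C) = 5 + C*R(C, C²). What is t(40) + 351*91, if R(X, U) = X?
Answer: 30343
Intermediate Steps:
t(C) = 2 - C² (t(C) = 7 - (5 + C*C) = 7 - (5 + C²) = 7 + (-5 - C²) = 2 - C²)
t(40) + 351*91 = (2 - 1*40²) + 351*91 = (2 - 1*1600) + 31941 = (2 - 1600) + 31941 = -1598 + 31941 = 30343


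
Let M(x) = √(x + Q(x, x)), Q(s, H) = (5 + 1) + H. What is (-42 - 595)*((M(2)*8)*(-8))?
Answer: 40768*√10 ≈ 1.2892e+5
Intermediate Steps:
Q(s, H) = 6 + H
M(x) = √(6 + 2*x) (M(x) = √(x + (6 + x)) = √(6 + 2*x))
(-42 - 595)*((M(2)*8)*(-8)) = (-42 - 595)*((√(6 + 2*2)*8)*(-8)) = -637*√(6 + 4)*8*(-8) = -637*√10*8*(-8) = -637*8*√10*(-8) = -(-40768)*√10 = 40768*√10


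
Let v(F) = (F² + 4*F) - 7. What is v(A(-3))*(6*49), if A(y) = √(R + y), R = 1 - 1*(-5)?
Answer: -1176 + 1176*√3 ≈ 860.89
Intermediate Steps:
R = 6 (R = 1 + 5 = 6)
A(y) = √(6 + y)
v(F) = -7 + F² + 4*F
v(A(-3))*(6*49) = (-7 + (√(6 - 3))² + 4*√(6 - 3))*(6*49) = (-7 + (√3)² + 4*√3)*294 = (-7 + 3 + 4*√3)*294 = (-4 + 4*√3)*294 = -1176 + 1176*√3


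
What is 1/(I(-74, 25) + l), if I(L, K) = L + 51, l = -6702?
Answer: -1/6725 ≈ -0.00014870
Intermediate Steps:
I(L, K) = 51 + L
1/(I(-74, 25) + l) = 1/((51 - 74) - 6702) = 1/(-23 - 6702) = 1/(-6725) = -1/6725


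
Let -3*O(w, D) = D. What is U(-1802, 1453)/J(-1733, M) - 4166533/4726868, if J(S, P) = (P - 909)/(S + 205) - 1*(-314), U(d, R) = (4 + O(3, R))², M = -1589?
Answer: 7489809568509547/10258745254740 ≈ 730.09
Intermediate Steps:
O(w, D) = -D/3
U(d, R) = (4 - R/3)²
J(S, P) = 314 + (-909 + P)/(205 + S) (J(S, P) = (-909 + P)/(205 + S) + 314 = 314 + (-909 + P)/(205 + S))
U(-1802, 1453)/J(-1733, M) - 4166533/4726868 = ((-12 + 1453)²/9)/(((63461 - 1589 + 314*(-1733))/(205 - 1733))) - 4166533/4726868 = ((⅑)*1441²)/(((63461 - 1589 - 544162)/(-1528))) - 4166533*1/4726868 = ((⅑)*2076481)/((-1/1528*(-482290))) - 4166533/4726868 = 2076481/(9*(241145/764)) - 4166533/4726868 = (2076481/9)*(764/241145) - 4166533/4726868 = 1586431484/2170305 - 4166533/4726868 = 7489809568509547/10258745254740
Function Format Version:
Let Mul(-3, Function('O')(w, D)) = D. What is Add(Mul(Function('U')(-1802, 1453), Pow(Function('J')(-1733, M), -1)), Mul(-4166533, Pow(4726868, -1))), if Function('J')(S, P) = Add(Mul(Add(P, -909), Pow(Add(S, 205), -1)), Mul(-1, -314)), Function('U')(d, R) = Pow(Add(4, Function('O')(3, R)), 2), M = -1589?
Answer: Rational(7489809568509547, 10258745254740) ≈ 730.09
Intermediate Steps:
Function('O')(w, D) = Mul(Rational(-1, 3), D)
Function('U')(d, R) = Pow(Add(4, Mul(Rational(-1, 3), R)), 2)
Function('J')(S, P) = Add(314, Mul(Pow(Add(205, S), -1), Add(-909, P))) (Function('J')(S, P) = Add(Mul(Add(-909, P), Pow(Add(205, S), -1)), 314) = Add(Mul(Pow(Add(205, S), -1), Add(-909, P)), 314) = Add(314, Mul(Pow(Add(205, S), -1), Add(-909, P))))
Add(Mul(Function('U')(-1802, 1453), Pow(Function('J')(-1733, M), -1)), Mul(-4166533, Pow(4726868, -1))) = Add(Mul(Mul(Rational(1, 9), Pow(Add(-12, 1453), 2)), Pow(Mul(Pow(Add(205, -1733), -1), Add(63461, -1589, Mul(314, -1733))), -1)), Mul(-4166533, Pow(4726868, -1))) = Add(Mul(Mul(Rational(1, 9), Pow(1441, 2)), Pow(Mul(Pow(-1528, -1), Add(63461, -1589, -544162)), -1)), Mul(-4166533, Rational(1, 4726868))) = Add(Mul(Mul(Rational(1, 9), 2076481), Pow(Mul(Rational(-1, 1528), -482290), -1)), Rational(-4166533, 4726868)) = Add(Mul(Rational(2076481, 9), Pow(Rational(241145, 764), -1)), Rational(-4166533, 4726868)) = Add(Mul(Rational(2076481, 9), Rational(764, 241145)), Rational(-4166533, 4726868)) = Add(Rational(1586431484, 2170305), Rational(-4166533, 4726868)) = Rational(7489809568509547, 10258745254740)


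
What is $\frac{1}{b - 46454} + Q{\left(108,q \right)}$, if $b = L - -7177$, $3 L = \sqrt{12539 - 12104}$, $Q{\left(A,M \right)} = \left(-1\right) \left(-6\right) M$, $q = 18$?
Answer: $\frac{499829070705}{4628048042} - \frac{\sqrt{435}}{4628048042} \approx 108.0$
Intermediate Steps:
$Q{\left(A,M \right)} = 6 M$
$L = \frac{\sqrt{435}}{3}$ ($L = \frac{\sqrt{12539 - 12104}}{3} = \frac{\sqrt{435}}{3} \approx 6.9522$)
$b = 7177 + \frac{\sqrt{435}}{3}$ ($b = \frac{\sqrt{435}}{3} - -7177 = \frac{\sqrt{435}}{3} + 7177 = 7177 + \frac{\sqrt{435}}{3} \approx 7184.0$)
$\frac{1}{b - 46454} + Q{\left(108,q \right)} = \frac{1}{\left(7177 + \frac{\sqrt{435}}{3}\right) - 46454} + 6 \cdot 18 = \frac{1}{-39277 + \frac{\sqrt{435}}{3}} + 108 = 108 + \frac{1}{-39277 + \frac{\sqrt{435}}{3}}$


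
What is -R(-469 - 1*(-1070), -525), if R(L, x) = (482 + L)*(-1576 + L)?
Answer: 1055925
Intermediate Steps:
R(L, x) = (-1576 + L)*(482 + L)
-R(-469 - 1*(-1070), -525) = -(-759632 + (-469 - 1*(-1070))**2 - 1094*(-469 - 1*(-1070))) = -(-759632 + (-469 + 1070)**2 - 1094*(-469 + 1070)) = -(-759632 + 601**2 - 1094*601) = -(-759632 + 361201 - 657494) = -1*(-1055925) = 1055925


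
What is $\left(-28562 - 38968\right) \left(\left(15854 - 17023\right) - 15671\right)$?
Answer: $1137205200$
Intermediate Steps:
$\left(-28562 - 38968\right) \left(\left(15854 - 17023\right) - 15671\right) = - 67530 \left(-1169 - 15671\right) = \left(-67530\right) \left(-16840\right) = 1137205200$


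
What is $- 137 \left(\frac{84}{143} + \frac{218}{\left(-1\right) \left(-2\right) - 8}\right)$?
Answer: $\frac{2100895}{429} \approx 4897.2$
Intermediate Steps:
$- 137 \left(\frac{84}{143} + \frac{218}{\left(-1\right) \left(-2\right) - 8}\right) = - 137 \left(84 \cdot \frac{1}{143} + \frac{218}{2 - 8}\right) = - 137 \left(\frac{84}{143} + \frac{218}{-6}\right) = - 137 \left(\frac{84}{143} + 218 \left(- \frac{1}{6}\right)\right) = - 137 \left(\frac{84}{143} - \frac{109}{3}\right) = \left(-137\right) \left(- \frac{15335}{429}\right) = \frac{2100895}{429}$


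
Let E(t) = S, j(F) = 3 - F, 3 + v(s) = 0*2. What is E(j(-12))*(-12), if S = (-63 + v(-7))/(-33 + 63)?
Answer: 132/5 ≈ 26.400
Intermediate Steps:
v(s) = -3 (v(s) = -3 + 0*2 = -3 + 0 = -3)
S = -11/5 (S = (-63 - 3)/(-33 + 63) = -66/30 = -66*1/30 = -11/5 ≈ -2.2000)
E(t) = -11/5
E(j(-12))*(-12) = -11/5*(-12) = 132/5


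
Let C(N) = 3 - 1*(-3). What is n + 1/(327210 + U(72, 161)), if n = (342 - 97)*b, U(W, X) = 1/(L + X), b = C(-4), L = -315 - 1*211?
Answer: 175564524395/119431649 ≈ 1470.0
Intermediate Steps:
L = -526 (L = -315 - 211 = -526)
C(N) = 6 (C(N) = 3 + 3 = 6)
b = 6
U(W, X) = 1/(-526 + X)
n = 1470 (n = (342 - 97)*6 = 245*6 = 1470)
n + 1/(327210 + U(72, 161)) = 1470 + 1/(327210 + 1/(-526 + 161)) = 1470 + 1/(327210 + 1/(-365)) = 1470 + 1/(327210 - 1/365) = 1470 + 1/(119431649/365) = 1470 + 365/119431649 = 175564524395/119431649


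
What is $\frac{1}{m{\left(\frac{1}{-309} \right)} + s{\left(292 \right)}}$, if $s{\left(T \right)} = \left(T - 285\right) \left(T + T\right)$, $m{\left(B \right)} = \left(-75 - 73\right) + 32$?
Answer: $\frac{1}{3972} \approx 0.00025176$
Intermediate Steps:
$m{\left(B \right)} = -116$ ($m{\left(B \right)} = -148 + 32 = -116$)
$s{\left(T \right)} = 2 T \left(-285 + T\right)$ ($s{\left(T \right)} = \left(-285 + T\right) 2 T = 2 T \left(-285 + T\right)$)
$\frac{1}{m{\left(\frac{1}{-309} \right)} + s{\left(292 \right)}} = \frac{1}{-116 + 2 \cdot 292 \left(-285 + 292\right)} = \frac{1}{-116 + 2 \cdot 292 \cdot 7} = \frac{1}{-116 + 4088} = \frac{1}{3972}$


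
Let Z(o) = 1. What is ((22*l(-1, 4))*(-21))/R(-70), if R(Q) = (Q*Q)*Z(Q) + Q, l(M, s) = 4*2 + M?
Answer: -77/115 ≈ -0.66957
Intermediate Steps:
l(M, s) = 8 + M
R(Q) = Q + Q**2 (R(Q) = (Q*Q)*1 + Q = Q**2*1 + Q = Q**2 + Q = Q + Q**2)
((22*l(-1, 4))*(-21))/R(-70) = ((22*(8 - 1))*(-21))/((-70*(1 - 70))) = ((22*7)*(-21))/((-70*(-69))) = (154*(-21))/4830 = -3234*1/4830 = -77/115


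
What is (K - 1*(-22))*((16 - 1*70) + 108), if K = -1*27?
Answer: -270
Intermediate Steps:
K = -27
(K - 1*(-22))*((16 - 1*70) + 108) = (-27 - 1*(-22))*((16 - 1*70) + 108) = (-27 + 22)*((16 - 70) + 108) = -5*(-54 + 108) = -5*54 = -270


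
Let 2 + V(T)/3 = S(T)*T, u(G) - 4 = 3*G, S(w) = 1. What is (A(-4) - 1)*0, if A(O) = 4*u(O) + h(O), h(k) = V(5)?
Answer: 0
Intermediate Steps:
u(G) = 4 + 3*G
V(T) = -6 + 3*T (V(T) = -6 + 3*(1*T) = -6 + 3*T)
h(k) = 9 (h(k) = -6 + 3*5 = -6 + 15 = 9)
A(O) = 25 + 12*O (A(O) = 4*(4 + 3*O) + 9 = (16 + 12*O) + 9 = 25 + 12*O)
(A(-4) - 1)*0 = ((25 + 12*(-4)) - 1)*0 = ((25 - 48) - 1)*0 = (-23 - 1)*0 = -24*0 = 0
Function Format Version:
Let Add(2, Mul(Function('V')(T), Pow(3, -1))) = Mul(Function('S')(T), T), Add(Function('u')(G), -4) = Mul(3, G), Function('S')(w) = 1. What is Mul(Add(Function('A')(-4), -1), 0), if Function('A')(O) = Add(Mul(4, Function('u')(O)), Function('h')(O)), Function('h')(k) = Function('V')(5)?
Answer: 0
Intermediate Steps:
Function('u')(G) = Add(4, Mul(3, G))
Function('V')(T) = Add(-6, Mul(3, T)) (Function('V')(T) = Add(-6, Mul(3, Mul(1, T))) = Add(-6, Mul(3, T)))
Function('h')(k) = 9 (Function('h')(k) = Add(-6, Mul(3, 5)) = Add(-6, 15) = 9)
Function('A')(O) = Add(25, Mul(12, O)) (Function('A')(O) = Add(Mul(4, Add(4, Mul(3, O))), 9) = Add(Add(16, Mul(12, O)), 9) = Add(25, Mul(12, O)))
Mul(Add(Function('A')(-4), -1), 0) = Mul(Add(Add(25, Mul(12, -4)), -1), 0) = Mul(Add(Add(25, -48), -1), 0) = Mul(Add(-23, -1), 0) = Mul(-24, 0) = 0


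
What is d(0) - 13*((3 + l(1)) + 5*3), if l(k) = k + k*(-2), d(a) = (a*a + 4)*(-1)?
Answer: -225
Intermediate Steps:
d(a) = -4 - a**2 (d(a) = (a**2 + 4)*(-1) = (4 + a**2)*(-1) = -4 - a**2)
l(k) = -k (l(k) = k - 2*k = -k)
d(0) - 13*((3 + l(1)) + 5*3) = (-4 - 1*0**2) - 13*((3 - 1*1) + 5*3) = (-4 - 1*0) - 13*((3 - 1) + 15) = (-4 + 0) - 13*(2 + 15) = -4 - 13*17 = -4 - 221 = -225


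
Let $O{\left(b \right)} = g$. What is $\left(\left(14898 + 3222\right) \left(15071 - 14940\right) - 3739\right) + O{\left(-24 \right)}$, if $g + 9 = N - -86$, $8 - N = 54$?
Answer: $2370012$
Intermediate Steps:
$N = -46$ ($N = 8 - 54 = -46$)
$g = 31$ ($g = -9 - -40 = -9 + \left(-46 + 86\right) = -9 + 40 = 31$)
$O{\left(b \right)} = 31$
$\left(\left(14898 + 3222\right) \left(15071 - 14940\right) - 3739\right) + O{\left(-24 \right)} = \left(\left(14898 + 3222\right) \left(15071 - 14940\right) - 3739\right) + 31 = \left(18120 \cdot 131 - 3739\right) + 31 = \left(2373720 - 3739\right) + 31 = 2369981 + 31 = 2370012$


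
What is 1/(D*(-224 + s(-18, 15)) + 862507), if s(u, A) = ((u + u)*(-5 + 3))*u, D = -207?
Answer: 1/1177147 ≈ 8.4951e-7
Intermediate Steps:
s(u, A) = -4*u**2 (s(u, A) = ((2*u)*(-2))*u = (-4*u)*u = -4*u**2)
1/(D*(-224 + s(-18, 15)) + 862507) = 1/(-207*(-224 - 4*(-18)**2) + 862507) = 1/(-207*(-224 - 4*324) + 862507) = 1/(-207*(-224 - 1296) + 862507) = 1/(-207*(-1520) + 862507) = 1/(314640 + 862507) = 1/1177147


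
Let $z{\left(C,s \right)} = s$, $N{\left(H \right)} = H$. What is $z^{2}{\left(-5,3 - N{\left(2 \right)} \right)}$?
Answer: $1$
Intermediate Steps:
$z^{2}{\left(-5,3 - N{\left(2 \right)} \right)} = \left(3 - 2\right)^{2} = 1^{2} = 1$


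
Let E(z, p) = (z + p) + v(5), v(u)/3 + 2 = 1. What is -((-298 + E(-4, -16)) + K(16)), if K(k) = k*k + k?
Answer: 49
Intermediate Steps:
v(u) = -3 (v(u) = -6 + 3*1 = -6 + 3 = -3)
K(k) = k + k² (K(k) = k² + k = k + k²)
E(z, p) = -3 + p + z (E(z, p) = (z + p) - 3 = (p + z) - 3 = -3 + p + z)
-((-298 + E(-4, -16)) + K(16)) = -((-298 + (-3 - 16 - 4)) + 16*(1 + 16)) = -((-298 - 23) + 16*17) = -(-321 + 272) = -1*(-49) = 49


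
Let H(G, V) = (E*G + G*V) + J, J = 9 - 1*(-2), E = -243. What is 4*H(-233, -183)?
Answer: 397076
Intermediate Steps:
J = 11 (J = 9 + 2 = 11)
H(G, V) = 11 - 243*G + G*V (H(G, V) = (-243*G + G*V) + 11 = 11 - 243*G + G*V)
4*H(-233, -183) = 4*(11 - 243*(-233) - 233*(-183)) = 4*(11 + 56619 + 42639) = 4*99269 = 397076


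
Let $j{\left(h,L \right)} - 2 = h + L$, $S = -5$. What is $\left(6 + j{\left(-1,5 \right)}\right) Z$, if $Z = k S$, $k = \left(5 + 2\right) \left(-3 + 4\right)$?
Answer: $-420$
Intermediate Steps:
$k = 7$ ($k = 7 \cdot 1 = 7$)
$j{\left(h,L \right)} = 2 + L + h$ ($j{\left(h,L \right)} = 2 + \left(h + L\right) = 2 + \left(L + h\right) = 2 + L + h$)
$Z = -35$ ($Z = 7 \left(-5\right) = -35$)
$\left(6 + j{\left(-1,5 \right)}\right) Z = \left(6 + \left(2 + 5 - 1\right)\right) \left(-35\right) = \left(6 + 6\right) \left(-35\right) = 12 \left(-35\right) = -420$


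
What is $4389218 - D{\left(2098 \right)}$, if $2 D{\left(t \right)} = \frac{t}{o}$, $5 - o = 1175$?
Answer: $\frac{5135386109}{1170} \approx 4.3892 \cdot 10^{6}$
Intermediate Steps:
$o = -1170$ ($o = 5 - 1175 = -1170$)
$D{\left(t \right)} = - \frac{t}{2340}$ ($D{\left(t \right)} = \frac{t \frac{1}{-1170}}{2} = \frac{t \left(- \frac{1}{1170}\right)}{2} = \frac{\left(- \frac{1}{1170}\right) t}{2} = - \frac{t}{2340}$)
$4389218 - D{\left(2098 \right)} = 4389218 - \left(- \frac{1}{2340}\right) 2098 = 4389218 - - \frac{1049}{1170} = 4389218 + \frac{1049}{1170} = \frac{5135386109}{1170}$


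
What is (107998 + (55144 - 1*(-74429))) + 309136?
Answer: 546707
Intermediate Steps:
(107998 + (55144 - 1*(-74429))) + 309136 = (107998 + (55144 + 74429)) + 309136 = (107998 + 129573) + 309136 = 237571 + 309136 = 546707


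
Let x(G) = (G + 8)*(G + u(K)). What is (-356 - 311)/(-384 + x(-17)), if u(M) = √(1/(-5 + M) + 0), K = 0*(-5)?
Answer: 256795/88962 - 667*I*√5/29654 ≈ 2.8866 - 0.050295*I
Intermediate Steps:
K = 0
u(M) = √(1/(-5 + M))
x(G) = (8 + G)*(G + I*√5/5) (x(G) = (G + 8)*(G + √(1/(-5 + 0))) = (8 + G)*(G + √(1/(-5))) = (8 + G)*(G + √(-⅕)) = (8 + G)*(G + I*√5/5))
(-356 - 311)/(-384 + x(-17)) = (-356 - 311)/(-384 + ((-17)² + 8*(-17) + 8*I*√5/5 + (⅕)*I*(-17)*√5)) = -667/(-384 + (289 - 136 + 8*I*√5/5 - 17*I*√5/5)) = -667/(-384 + (153 - 9*I*√5/5)) = -667/(-231 - 9*I*√5/5)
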